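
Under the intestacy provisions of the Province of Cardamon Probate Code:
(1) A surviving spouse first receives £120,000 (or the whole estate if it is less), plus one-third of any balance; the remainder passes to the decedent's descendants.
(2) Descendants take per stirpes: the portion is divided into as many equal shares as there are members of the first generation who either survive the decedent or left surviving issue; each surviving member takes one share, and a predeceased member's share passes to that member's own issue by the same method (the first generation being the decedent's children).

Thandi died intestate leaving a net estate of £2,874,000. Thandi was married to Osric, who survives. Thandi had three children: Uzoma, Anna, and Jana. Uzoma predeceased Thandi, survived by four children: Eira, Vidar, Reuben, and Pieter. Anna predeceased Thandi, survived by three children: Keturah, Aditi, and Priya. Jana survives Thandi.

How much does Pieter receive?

Pieter receives £153,000.

Osric first takes £120,000, leaving a balance of £2,754,000. Osric then takes one-third of the balance (£918,000), for a total of £1,038,000. The remaining £1,836,000 passes to the descendants.
The descendants' portion (£1,836,000) is divided into 3 shares of £612,000: Jana takes £612,000; Uzoma's £612,000 share passes to Uzoma's issue; Anna's £612,000 share passes to Anna's issue.
Uzoma's share (£612,000) is divided into 4 shares of £153,000: Eira, Vidar, Reuben, and Pieter each take £153,000.
Anna's share (£612,000) is divided into 3 shares of £204,000: Keturah, Aditi, and Priya each take £204,000.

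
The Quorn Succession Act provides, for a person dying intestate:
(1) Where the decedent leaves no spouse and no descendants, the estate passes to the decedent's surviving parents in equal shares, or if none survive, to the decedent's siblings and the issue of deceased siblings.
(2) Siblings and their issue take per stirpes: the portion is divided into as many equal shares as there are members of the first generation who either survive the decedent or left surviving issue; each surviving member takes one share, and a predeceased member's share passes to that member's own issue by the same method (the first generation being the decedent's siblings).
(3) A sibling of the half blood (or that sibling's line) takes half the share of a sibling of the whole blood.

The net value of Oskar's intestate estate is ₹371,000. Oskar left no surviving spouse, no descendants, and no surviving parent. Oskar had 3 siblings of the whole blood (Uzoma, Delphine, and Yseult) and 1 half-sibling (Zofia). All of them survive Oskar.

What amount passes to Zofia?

The entire ₹371,000 passes to the siblings and their issue.
Counting each half-blood sibling's line as half a unit, there are 7/2 units in ₹371,000, so one unit is ₹106,000. Whole-blood lines (Uzoma, Delphine, and Yseult) take ₹106,000 each; half-blood lines (Zofia) take ₹53,000 each.

Zofia receives ₹53,000.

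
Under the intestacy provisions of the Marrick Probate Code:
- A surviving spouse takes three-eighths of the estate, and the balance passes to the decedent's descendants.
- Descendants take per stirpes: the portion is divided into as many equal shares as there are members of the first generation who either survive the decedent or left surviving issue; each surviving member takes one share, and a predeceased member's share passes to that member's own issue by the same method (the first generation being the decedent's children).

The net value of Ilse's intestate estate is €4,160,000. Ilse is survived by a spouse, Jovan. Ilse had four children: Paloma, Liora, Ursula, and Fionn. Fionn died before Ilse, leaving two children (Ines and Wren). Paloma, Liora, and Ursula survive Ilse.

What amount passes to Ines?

Jovan takes three-eighths of €4,160,000 = €1,560,000. The remaining €2,600,000 passes to the descendants.
The descendants' portion (€2,600,000) is divided into 4 shares of €650,000: Paloma, Liora, and Ursula each take €650,000; Fionn's €650,000 share passes to Fionn's issue.
Fionn's share (€650,000) is divided into 2 shares of €325,000: Ines and Wren each take €325,000.

Ines receives €325,000.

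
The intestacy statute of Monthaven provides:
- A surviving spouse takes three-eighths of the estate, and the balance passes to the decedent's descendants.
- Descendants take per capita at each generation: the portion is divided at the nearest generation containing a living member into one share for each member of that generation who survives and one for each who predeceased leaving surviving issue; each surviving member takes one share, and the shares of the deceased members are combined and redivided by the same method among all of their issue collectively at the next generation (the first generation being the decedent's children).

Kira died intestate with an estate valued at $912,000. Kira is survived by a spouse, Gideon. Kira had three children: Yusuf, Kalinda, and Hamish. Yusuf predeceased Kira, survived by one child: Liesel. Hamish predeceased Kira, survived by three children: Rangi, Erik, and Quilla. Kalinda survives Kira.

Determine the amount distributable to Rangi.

Gideon takes three-eighths of $912,000 = $342,000. The remaining $570,000 passes to the descendants.
The descendants' portion ($570,000) is divided at the children's generation into 3 shares of $190,000. Kalinda takes $190,000. The 2 shares of the deceased (Yusuf and Hamish) are combined into a pool of $380,000.
That pool ($380,000) is divided at the grandchildren's generation equally among Liesel, Rangi, Erik, and Quilla: $95,000 each.

Rangi receives $95,000.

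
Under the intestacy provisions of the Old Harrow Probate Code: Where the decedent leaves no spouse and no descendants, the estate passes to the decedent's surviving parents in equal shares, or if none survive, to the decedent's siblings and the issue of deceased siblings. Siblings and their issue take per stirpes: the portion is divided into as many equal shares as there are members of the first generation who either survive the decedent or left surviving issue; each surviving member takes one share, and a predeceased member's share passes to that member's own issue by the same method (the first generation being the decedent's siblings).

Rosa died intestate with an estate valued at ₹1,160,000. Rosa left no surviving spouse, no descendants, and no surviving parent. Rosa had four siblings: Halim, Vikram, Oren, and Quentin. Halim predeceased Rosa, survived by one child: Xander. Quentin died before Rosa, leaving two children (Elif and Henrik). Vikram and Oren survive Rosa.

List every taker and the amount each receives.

Xander: ₹290,000; Vikram: ₹290,000; Oren: ₹290,000; Elif: ₹145,000; Henrik: ₹145,000

The entire ₹1,160,000 passes to the siblings and their issue.
That amount (₹1,160,000) is divided into 4 shares of ₹290,000: Vikram and Oren each take ₹290,000; Halim's ₹290,000 share passes to Halim's issue; Quentin's ₹290,000 share passes to Quentin's issue.
Halim's share (₹290,000) passes entirely to Xander.
Quentin's share (₹290,000) is divided into 2 shares of ₹145,000: Elif and Henrik each take ₹145,000.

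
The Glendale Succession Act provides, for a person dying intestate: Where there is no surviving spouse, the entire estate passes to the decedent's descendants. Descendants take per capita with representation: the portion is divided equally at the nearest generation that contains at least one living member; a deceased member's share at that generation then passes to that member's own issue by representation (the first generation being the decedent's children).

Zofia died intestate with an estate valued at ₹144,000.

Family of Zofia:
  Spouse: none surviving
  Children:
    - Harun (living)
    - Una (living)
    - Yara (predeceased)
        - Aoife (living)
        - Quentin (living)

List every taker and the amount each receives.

Harun: ₹48,000; Una: ₹48,000; Aoife: ₹24,000; Quentin: ₹24,000

The entire ₹144,000 passes to the descendants.
That amount (₹144,000) is divided into 3 shares of ₹48,000: Harun and Una each take ₹48,000; Yara's ₹48,000 share passes to Yara's issue.
Yara's share (₹48,000) is divided into 2 shares of ₹24,000: Aoife and Quentin each take ₹24,000.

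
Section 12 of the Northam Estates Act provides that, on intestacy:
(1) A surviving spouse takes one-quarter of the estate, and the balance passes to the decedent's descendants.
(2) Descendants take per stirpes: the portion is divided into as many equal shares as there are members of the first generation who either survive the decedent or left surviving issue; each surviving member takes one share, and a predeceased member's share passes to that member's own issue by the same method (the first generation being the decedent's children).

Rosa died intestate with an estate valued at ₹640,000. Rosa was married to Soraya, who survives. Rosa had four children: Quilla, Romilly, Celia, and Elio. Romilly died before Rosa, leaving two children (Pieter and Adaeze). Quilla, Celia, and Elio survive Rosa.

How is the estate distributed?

Soraya takes one-quarter of ₹640,000 = ₹160,000. The remaining ₹480,000 passes to the descendants.
The descendants' portion (₹480,000) is divided into 4 shares of ₹120,000: Quilla, Celia, and Elio each take ₹120,000; Romilly's ₹120,000 share passes to Romilly's issue.
Romilly's share (₹120,000) is divided into 2 shares of ₹60,000: Pieter and Adaeze each take ₹60,000.

Soraya: ₹160,000; Quilla: ₹120,000; Pieter: ₹60,000; Adaeze: ₹60,000; Celia: ₹120,000; Elio: ₹120,000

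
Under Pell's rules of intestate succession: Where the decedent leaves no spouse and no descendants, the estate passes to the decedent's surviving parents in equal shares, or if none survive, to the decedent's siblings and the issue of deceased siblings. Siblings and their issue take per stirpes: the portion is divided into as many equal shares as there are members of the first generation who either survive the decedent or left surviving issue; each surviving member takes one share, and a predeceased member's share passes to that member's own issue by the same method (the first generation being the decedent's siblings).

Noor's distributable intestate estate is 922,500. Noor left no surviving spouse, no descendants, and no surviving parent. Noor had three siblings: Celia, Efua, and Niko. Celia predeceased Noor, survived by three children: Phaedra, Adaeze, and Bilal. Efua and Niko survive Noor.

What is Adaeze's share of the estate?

Adaeze receives 102,500.

The entire 922,500 passes to the siblings and their issue.
That amount (922,500) is divided into 3 shares of 307,500: Efua and Niko each take 307,500; Celia's 307,500 share passes to Celia's issue.
Celia's share (307,500) is divided into 3 shares of 102,500: Phaedra, Adaeze, and Bilal each take 102,500.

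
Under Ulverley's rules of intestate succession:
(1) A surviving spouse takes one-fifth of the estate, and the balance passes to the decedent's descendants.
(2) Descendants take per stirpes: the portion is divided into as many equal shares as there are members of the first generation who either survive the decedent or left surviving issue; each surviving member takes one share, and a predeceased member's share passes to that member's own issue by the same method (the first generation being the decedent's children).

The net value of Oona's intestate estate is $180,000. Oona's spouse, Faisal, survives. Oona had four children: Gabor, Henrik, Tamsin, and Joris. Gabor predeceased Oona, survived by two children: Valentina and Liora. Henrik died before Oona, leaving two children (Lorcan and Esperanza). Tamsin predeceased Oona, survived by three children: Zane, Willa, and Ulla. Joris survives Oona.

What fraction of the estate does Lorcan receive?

Faisal takes one-fifth of $180,000 = $36,000. The remaining $144,000 passes to the descendants.
The descendants' portion ($144,000) is divided into 4 shares of $36,000: Joris takes $36,000; Gabor's $36,000 share passes to Gabor's issue; Henrik's $36,000 share passes to Henrik's issue; Tamsin's $36,000 share passes to Tamsin's issue.
Gabor's share ($36,000) is divided into 2 shares of $18,000: Valentina and Liora each take $18,000.
Henrik's share ($36,000) is divided into 2 shares of $18,000: Lorcan and Esperanza each take $18,000.
Tamsin's share ($36,000) is divided into 3 shares of $12,000: Zane, Willa, and Ulla each take $12,000.

Lorcan receives 1/10 of the estate.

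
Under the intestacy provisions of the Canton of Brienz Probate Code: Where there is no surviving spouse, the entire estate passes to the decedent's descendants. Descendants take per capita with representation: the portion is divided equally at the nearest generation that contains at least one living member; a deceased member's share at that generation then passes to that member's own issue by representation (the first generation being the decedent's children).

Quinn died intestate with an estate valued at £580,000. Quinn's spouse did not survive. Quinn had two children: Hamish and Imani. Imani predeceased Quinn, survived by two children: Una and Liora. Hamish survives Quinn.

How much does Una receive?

Una receives £145,000.

The entire £580,000 passes to the descendants.
That amount (£580,000) is divided into 2 shares of £290,000: Hamish takes £290,000; Imani's £290,000 share passes to Imani's issue.
Imani's share (£290,000) is divided into 2 shares of £145,000: Una and Liora each take £145,000.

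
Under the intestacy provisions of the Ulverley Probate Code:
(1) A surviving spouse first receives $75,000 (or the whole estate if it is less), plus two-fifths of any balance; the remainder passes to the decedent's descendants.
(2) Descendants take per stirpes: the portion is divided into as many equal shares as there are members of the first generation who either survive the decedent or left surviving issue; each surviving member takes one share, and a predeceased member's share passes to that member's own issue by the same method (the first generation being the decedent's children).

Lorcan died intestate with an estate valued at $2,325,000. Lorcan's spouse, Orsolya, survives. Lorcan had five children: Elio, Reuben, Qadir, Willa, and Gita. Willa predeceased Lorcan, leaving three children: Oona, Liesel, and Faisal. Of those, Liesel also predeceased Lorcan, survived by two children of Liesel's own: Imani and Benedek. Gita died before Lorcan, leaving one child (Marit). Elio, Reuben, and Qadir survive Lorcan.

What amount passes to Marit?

Marit receives $270,000.

Orsolya first takes $75,000, leaving a balance of $2,250,000. Orsolya then takes two-fifths of the balance ($900,000), for a total of $975,000. The remaining $1,350,000 passes to the descendants.
The descendants' portion ($1,350,000) is divided into 5 shares of $270,000: Elio, Reuben, and Qadir each take $270,000; Willa's $270,000 share passes to Willa's issue; Gita's $270,000 share passes to Gita's issue.
Willa's share ($270,000) is divided into 3 shares of $90,000: Oona and Faisal each take $90,000; Liesel's $90,000 share passes to Liesel's issue.
Liesel's share ($90,000) is divided into 2 shares of $45,000: Imani and Benedek each take $45,000.
Gita's share ($270,000) passes entirely to Marit.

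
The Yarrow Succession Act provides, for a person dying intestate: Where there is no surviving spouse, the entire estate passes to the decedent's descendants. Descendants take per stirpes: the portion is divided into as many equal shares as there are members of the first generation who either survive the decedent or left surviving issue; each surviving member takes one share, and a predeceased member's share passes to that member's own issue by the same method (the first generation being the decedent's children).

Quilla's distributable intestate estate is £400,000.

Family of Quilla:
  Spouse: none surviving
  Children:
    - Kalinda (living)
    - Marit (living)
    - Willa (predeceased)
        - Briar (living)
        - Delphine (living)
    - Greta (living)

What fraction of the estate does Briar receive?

The entire £400,000 passes to the descendants.
That amount (£400,000) is divided into 4 shares of £100,000: Kalinda, Marit, and Greta each take £100,000; Willa's £100,000 share passes to Willa's issue.
Willa's share (£100,000) is divided into 2 shares of £50,000: Briar and Delphine each take £50,000.

Briar receives 1/8 of the estate.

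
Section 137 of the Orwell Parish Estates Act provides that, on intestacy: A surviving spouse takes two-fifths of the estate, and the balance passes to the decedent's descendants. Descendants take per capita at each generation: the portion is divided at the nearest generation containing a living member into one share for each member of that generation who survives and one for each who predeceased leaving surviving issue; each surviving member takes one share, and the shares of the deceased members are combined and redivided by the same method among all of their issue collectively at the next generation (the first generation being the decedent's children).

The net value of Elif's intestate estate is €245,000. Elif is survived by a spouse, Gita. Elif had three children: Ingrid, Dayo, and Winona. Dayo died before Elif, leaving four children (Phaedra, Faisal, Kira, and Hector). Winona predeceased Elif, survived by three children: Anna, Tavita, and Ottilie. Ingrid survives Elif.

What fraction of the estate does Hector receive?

Hector receives 2/35 of the estate.

Gita takes two-fifths of €245,000 = €98,000. The remaining €147,000 passes to the descendants.
The descendants' portion (€147,000) is divided at the children's generation into 3 shares of €49,000. Ingrid takes €49,000. The 2 shares of the deceased (Dayo and Winona) are combined into a pool of €98,000.
That pool (€98,000) is divided at the grandchildren's generation equally among Phaedra, Faisal, Kira, Hector, Anna, Tavita, and Ottilie: €14,000 each.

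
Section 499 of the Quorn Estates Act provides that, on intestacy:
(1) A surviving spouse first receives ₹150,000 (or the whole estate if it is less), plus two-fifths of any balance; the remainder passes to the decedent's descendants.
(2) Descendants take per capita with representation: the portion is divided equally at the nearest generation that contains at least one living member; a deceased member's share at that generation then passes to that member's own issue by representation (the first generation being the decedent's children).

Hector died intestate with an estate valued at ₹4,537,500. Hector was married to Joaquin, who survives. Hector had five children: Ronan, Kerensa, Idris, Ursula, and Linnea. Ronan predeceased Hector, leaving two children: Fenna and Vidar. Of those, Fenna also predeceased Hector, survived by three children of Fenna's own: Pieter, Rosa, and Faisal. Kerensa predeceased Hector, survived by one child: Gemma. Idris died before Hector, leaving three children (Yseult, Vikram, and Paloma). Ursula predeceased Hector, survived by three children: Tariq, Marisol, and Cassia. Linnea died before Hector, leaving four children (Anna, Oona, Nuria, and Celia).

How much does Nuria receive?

Nuria receives ₹202,500.

Joaquin first takes ₹150,000, leaving a balance of ₹4,387,500. Joaquin then takes two-fifths of the balance (₹1,755,000), for a total of ₹1,905,000. The remaining ₹2,632,500 passes to the descendants.
No child survives, so the initial division is made at the grandchildren's generation.
The descendants' portion (₹2,632,500) is divided into 13 shares of ₹202,500: Vidar, Gemma, Yseult, Vikram, Paloma, Tariq, Marisol, Cassia, Anna, Oona, Nuria, and Celia each take ₹202,500; Fenna's ₹202,500 share passes to Fenna's issue.
Fenna's share (₹202,500) is divided into 3 shares of ₹67,500: Pieter, Rosa, and Faisal each take ₹67,500.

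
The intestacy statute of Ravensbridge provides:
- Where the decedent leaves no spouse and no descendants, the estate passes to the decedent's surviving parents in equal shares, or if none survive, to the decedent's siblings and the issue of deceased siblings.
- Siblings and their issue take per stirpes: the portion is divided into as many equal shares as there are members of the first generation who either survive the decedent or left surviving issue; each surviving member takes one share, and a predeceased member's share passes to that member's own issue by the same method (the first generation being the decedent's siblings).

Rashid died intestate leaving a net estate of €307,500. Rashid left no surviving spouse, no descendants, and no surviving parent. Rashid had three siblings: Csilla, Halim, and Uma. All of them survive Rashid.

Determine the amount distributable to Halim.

Halim receives €102,500.

The entire €307,500 passes to the siblings and their issue.
That amount (€307,500) is divided into 3 shares of €102,500: Csilla, Halim, and Uma each take €102,500.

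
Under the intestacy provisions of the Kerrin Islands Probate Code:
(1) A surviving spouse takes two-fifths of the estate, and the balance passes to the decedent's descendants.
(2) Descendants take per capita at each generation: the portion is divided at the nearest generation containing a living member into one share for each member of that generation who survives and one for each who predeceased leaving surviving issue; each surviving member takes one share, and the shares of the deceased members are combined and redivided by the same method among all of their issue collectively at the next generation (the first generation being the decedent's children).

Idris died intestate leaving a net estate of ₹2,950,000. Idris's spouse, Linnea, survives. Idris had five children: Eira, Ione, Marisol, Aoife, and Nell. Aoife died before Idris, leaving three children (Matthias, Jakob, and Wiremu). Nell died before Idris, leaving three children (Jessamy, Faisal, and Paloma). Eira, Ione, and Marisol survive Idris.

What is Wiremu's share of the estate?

Wiremu receives ₹118,000.

Linnea takes two-fifths of ₹2,950,000 = ₹1,180,000. The remaining ₹1,770,000 passes to the descendants.
The descendants' portion (₹1,770,000) is divided at the children's generation into 5 shares of ₹354,000. Eira, Ione, and Marisol each take ₹354,000. The 2 shares of the deceased (Aoife and Nell) are combined into a pool of ₹708,000.
That pool (₹708,000) is divided at the grandchildren's generation equally among Matthias, Jakob, Wiremu, Jessamy, Faisal, and Paloma: ₹118,000 each.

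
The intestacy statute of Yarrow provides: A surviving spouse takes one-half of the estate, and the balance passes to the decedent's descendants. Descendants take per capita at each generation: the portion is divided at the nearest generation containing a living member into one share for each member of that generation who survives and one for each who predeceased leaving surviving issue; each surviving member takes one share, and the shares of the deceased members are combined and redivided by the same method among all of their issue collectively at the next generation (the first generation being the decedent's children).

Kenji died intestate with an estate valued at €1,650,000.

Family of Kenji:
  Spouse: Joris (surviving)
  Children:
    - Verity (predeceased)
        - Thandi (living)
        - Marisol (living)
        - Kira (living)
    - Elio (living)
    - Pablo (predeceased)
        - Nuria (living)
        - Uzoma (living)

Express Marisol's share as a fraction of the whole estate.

Marisol receives 1/15 of the estate.

Joris takes one-half of €1,650,000 = €825,000. The remaining €825,000 passes to the descendants.
The descendants' portion (€825,000) is divided at the children's generation into 3 shares of €275,000. Elio takes €275,000. The 2 shares of the deceased (Verity and Pablo) are combined into a pool of €550,000.
That pool (€550,000) is divided at the grandchildren's generation equally among Thandi, Marisol, Kira, Nuria, and Uzoma: €110,000 each.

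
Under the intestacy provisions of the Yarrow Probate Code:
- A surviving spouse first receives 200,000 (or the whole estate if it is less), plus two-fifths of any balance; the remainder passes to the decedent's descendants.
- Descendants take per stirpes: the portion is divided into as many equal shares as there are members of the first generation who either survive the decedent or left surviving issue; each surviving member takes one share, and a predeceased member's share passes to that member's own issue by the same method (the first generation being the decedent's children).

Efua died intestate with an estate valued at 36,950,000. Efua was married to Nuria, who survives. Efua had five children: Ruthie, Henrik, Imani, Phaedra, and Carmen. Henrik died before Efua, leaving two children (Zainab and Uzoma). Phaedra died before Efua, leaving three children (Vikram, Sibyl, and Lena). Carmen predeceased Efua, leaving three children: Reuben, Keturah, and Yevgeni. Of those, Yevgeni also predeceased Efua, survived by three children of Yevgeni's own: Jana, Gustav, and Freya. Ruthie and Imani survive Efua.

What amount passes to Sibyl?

Nuria first takes 200,000, leaving a balance of 36,750,000. Nuria then takes two-fifths of the balance (14,700,000), for a total of 14,900,000. The remaining 22,050,000 passes to the descendants.
The descendants' portion (22,050,000) is divided into 5 shares of 4,410,000: Ruthie and Imani each take 4,410,000; Henrik's 4,410,000 share passes to Henrik's issue; Phaedra's 4,410,000 share passes to Phaedra's issue; Carmen's 4,410,000 share passes to Carmen's issue.
Henrik's share (4,410,000) is divided into 2 shares of 2,205,000: Zainab and Uzoma each take 2,205,000.
Phaedra's share (4,410,000) is divided into 3 shares of 1,470,000: Vikram, Sibyl, and Lena each take 1,470,000.
Carmen's share (4,410,000) is divided into 3 shares of 1,470,000: Reuben and Keturah each take 1,470,000; Yevgeni's 1,470,000 share passes to Yevgeni's issue.
Yevgeni's share (1,470,000) is divided into 3 shares of 490,000: Jana, Gustav, and Freya each take 490,000.

Sibyl receives 1,470,000.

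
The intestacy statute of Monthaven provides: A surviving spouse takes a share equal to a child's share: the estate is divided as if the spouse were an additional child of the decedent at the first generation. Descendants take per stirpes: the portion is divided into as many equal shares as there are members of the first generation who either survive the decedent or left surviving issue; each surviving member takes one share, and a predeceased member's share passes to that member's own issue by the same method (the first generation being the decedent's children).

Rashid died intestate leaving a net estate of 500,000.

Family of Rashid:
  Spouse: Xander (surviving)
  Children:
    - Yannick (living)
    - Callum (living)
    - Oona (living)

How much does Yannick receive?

The spouse counts as an additional share at the children's level, so there are 4 primary shares of 125,000. Xander takes one such share (125,000).
The children's combined portion (375,000) is divided into 3 shares of 125,000: Yannick, Callum, and Oona each take 125,000.

Yannick receives 125,000.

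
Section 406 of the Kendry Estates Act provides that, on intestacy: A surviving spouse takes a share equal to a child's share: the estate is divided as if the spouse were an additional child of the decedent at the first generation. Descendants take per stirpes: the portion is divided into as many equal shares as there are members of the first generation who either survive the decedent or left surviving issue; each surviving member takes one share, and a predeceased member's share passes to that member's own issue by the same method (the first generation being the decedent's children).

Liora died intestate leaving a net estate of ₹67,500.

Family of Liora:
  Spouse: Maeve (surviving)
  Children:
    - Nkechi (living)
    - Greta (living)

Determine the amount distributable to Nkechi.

Nkechi receives ₹22,500.

The spouse counts as an additional share at the children's level, so there are 3 primary shares of ₹22,500. Maeve takes one such share (₹22,500).
The children's combined portion (₹45,000) is divided into 2 shares of ₹22,500: Nkechi and Greta each take ₹22,500.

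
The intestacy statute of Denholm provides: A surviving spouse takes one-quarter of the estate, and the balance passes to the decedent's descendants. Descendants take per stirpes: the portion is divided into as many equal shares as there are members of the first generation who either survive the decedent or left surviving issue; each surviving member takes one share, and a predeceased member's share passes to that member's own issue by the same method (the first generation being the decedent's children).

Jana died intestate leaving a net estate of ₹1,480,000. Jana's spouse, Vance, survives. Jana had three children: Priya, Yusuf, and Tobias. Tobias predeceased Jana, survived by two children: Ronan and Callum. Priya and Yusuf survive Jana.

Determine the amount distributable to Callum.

Vance takes one-quarter of ₹1,480,000 = ₹370,000. The remaining ₹1,110,000 passes to the descendants.
The descendants' portion (₹1,110,000) is divided into 3 shares of ₹370,000: Priya and Yusuf each take ₹370,000; Tobias's ₹370,000 share passes to Tobias's issue.
Tobias's share (₹370,000) is divided into 2 shares of ₹185,000: Ronan and Callum each take ₹185,000.

Callum receives ₹185,000.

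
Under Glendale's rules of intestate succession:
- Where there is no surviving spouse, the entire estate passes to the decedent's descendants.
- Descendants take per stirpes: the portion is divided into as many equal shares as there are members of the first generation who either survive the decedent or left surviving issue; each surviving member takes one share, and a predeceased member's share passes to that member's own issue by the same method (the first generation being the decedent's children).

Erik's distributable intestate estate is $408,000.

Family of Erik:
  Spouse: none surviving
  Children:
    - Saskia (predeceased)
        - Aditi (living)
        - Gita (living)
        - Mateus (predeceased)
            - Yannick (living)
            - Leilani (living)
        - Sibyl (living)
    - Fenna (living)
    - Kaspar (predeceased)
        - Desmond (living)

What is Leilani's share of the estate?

Leilani receives $17,000.

The entire $408,000 passes to the descendants.
That amount ($408,000) is divided into 3 shares of $136,000: Fenna takes $136,000; Saskia's $136,000 share passes to Saskia's issue; Kaspar's $136,000 share passes to Kaspar's issue.
Saskia's share ($136,000) is divided into 4 shares of $34,000: Aditi, Gita, and Sibyl each take $34,000; Mateus's $34,000 share passes to Mateus's issue.
Mateus's share ($34,000) is divided into 2 shares of $17,000: Yannick and Leilani each take $17,000.
Kaspar's share ($136,000) passes entirely to Desmond.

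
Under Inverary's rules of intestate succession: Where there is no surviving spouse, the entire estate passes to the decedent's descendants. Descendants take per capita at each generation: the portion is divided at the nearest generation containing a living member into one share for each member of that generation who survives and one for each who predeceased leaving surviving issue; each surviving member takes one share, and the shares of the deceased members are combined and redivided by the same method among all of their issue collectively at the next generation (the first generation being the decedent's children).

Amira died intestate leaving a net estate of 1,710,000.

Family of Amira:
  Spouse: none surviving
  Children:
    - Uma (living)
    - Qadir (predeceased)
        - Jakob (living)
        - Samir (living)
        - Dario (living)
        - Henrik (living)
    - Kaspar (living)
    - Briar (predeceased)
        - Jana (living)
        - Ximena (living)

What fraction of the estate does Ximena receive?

The entire 1,710,000 passes to the descendants.
That amount (1,710,000) is divided at the children's generation into 4 shares of 427,500. Uma and Kaspar each take 427,500. The 2 shares of the deceased (Qadir and Briar) are combined into a pool of 855,000.
That pool (855,000) is divided at the grandchildren's generation equally among Jakob, Samir, Dario, Henrik, Jana, and Ximena: 142,500 each.

Ximena receives 1/12 of the estate.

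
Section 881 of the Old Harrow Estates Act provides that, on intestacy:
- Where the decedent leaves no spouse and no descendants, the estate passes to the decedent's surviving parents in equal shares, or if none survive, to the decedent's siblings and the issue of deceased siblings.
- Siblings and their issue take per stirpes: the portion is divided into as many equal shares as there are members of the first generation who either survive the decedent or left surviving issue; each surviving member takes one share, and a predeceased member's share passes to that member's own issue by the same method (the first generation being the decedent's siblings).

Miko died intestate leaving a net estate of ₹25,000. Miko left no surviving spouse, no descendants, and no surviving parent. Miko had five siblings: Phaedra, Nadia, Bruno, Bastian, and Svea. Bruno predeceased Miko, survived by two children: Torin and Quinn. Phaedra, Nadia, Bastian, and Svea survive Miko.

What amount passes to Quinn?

The entire ₹25,000 passes to the siblings and their issue.
That amount (₹25,000) is divided into 5 shares of ₹5,000: Phaedra, Nadia, Bastian, and Svea each take ₹5,000; Bruno's ₹5,000 share passes to Bruno's issue.
Bruno's share (₹5,000) is divided into 2 shares of ₹2,500: Torin and Quinn each take ₹2,500.

Quinn receives ₹2,500.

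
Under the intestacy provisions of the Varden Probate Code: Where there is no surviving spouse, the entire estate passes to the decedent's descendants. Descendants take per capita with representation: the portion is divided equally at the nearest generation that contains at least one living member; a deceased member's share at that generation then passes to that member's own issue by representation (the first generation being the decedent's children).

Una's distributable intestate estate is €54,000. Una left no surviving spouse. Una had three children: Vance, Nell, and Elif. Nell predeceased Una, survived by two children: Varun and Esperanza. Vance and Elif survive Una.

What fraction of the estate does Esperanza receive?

The entire €54,000 passes to the descendants.
That amount (€54,000) is divided into 3 shares of €18,000: Vance and Elif each take €18,000; Nell's €18,000 share passes to Nell's issue.
Nell's share (€18,000) is divided into 2 shares of €9,000: Varun and Esperanza each take €9,000.

Esperanza receives 1/6 of the estate.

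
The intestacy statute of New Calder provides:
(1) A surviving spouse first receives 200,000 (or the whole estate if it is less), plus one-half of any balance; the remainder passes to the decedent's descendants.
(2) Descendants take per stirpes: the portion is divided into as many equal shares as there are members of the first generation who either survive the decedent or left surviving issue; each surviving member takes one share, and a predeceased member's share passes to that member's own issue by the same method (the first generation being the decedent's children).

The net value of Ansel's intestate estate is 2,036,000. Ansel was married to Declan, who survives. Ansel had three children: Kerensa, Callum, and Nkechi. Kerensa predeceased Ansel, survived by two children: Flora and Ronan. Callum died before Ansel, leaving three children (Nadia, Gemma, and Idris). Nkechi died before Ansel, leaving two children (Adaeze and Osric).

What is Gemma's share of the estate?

Declan first takes 200,000, leaving a balance of 1,836,000. Declan then takes one-half of the balance (918,000), for a total of 1,118,000. The remaining 918,000 passes to the descendants.
The descendants' portion (918,000) is divided into 3 shares of 306,000: Kerensa's 306,000 share passes to Kerensa's issue; Callum's 306,000 share passes to Callum's issue; Nkechi's 306,000 share passes to Nkechi's issue.
Kerensa's share (306,000) is divided into 2 shares of 153,000: Flora and Ronan each take 153,000.
Callum's share (306,000) is divided into 3 shares of 102,000: Nadia, Gemma, and Idris each take 102,000.
Nkechi's share (306,000) is divided into 2 shares of 153,000: Adaeze and Osric each take 153,000.

Gemma receives 102,000.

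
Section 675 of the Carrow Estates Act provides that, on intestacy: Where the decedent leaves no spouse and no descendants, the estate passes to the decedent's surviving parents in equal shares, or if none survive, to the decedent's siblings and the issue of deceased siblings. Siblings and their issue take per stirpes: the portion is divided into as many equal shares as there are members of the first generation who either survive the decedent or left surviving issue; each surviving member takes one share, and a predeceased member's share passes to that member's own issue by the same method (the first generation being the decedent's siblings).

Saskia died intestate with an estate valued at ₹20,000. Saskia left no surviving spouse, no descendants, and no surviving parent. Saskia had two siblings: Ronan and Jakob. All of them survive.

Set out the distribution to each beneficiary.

The entire ₹20,000 passes to the siblings and their issue.
That amount (₹20,000) is divided into 2 shares of ₹10,000: Ronan and Jakob each take ₹10,000.

Ronan: ₹10,000; Jakob: ₹10,000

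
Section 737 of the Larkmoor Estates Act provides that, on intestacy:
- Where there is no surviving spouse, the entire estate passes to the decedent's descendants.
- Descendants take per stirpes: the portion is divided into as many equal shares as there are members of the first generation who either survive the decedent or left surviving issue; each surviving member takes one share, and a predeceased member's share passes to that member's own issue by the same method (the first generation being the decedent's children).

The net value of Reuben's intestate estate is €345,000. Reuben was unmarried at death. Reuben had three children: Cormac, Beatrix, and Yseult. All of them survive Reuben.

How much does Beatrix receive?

The entire €345,000 passes to the descendants.
That amount (€345,000) is divided into 3 shares of €115,000: Cormac, Beatrix, and Yseult each take €115,000.

Beatrix receives €115,000.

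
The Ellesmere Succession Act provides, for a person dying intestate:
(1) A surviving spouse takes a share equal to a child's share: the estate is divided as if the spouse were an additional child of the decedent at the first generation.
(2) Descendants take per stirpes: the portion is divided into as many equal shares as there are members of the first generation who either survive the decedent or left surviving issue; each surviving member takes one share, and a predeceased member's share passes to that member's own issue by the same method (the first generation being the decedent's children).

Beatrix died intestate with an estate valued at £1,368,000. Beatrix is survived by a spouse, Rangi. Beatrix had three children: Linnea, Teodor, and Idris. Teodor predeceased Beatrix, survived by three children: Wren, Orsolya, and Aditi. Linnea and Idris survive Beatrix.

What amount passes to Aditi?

The spouse counts as an additional share at the children's level, so there are 4 primary shares of £342,000. Rangi takes one such share (£342,000).
The children's combined portion (£1,026,000) is divided into 3 shares of £342,000: Linnea and Idris each take £342,000; Teodor's £342,000 share passes to Teodor's issue.
Teodor's share (£342,000) is divided into 3 shares of £114,000: Wren, Orsolya, and Aditi each take £114,000.

Aditi receives £114,000.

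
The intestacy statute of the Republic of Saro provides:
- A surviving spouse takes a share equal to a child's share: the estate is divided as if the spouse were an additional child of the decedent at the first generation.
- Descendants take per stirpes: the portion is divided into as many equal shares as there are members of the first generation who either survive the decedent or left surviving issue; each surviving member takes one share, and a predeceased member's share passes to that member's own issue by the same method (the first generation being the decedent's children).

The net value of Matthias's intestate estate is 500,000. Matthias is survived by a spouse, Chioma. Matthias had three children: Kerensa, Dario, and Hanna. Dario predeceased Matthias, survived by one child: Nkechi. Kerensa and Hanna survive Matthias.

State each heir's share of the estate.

Chioma: 125,000; Kerensa: 125,000; Nkechi: 125,000; Hanna: 125,000

The spouse counts as an additional share at the children's level, so there are 4 primary shares of 125,000. Chioma takes one such share (125,000).
The children's combined portion (375,000) is divided into 3 shares of 125,000: Kerensa and Hanna each take 125,000; Dario's 125,000 share passes to Dario's issue.
Dario's share (125,000) passes entirely to Nkechi.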